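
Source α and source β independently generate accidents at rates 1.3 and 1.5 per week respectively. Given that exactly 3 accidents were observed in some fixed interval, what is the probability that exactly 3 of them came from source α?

Given the total, each event is independently from source α with probability p = λ_α/(λ_α+λ_β) = 1.3/2.8 ≈ 0.4643.
So K ~ Binomial(3, 1.3/2.8): P(K = 3) = C(3,3) · (1.3/2.8)^3 · (1.5/2.8)^0 ≈ 0.1001.

0.1001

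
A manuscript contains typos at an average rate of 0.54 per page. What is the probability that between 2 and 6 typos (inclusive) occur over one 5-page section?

Over the interval, μ = 0.54 × 5 = 2.7 (a 5-page section = 5 pages).
P(2 ≤ N ≤ 6) = Σ_{j=2}^{6} e^(−2.7) · 2.7^j/j! ≈ 0.7308.

0.7308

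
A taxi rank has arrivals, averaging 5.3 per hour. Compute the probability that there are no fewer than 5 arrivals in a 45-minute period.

Over the interval, μ = 5.3 × 0.75 = 3.975 (a 45-minute period = 0.75 hours).
P(N ≥ 5) = 1 − P(N ≤ 4) = 1 − Σ_{j=0}^{4} e^(−μ) μ^j/j! ≈ 0.3663.

0.3663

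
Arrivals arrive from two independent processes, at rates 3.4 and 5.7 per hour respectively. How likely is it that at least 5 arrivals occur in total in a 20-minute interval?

Independent Poisson processes superpose: combined rate λ = 3.4 + 5.7 = 9.1 per hour.
Over the interval, μ = 9.1 × 1/3 ≈ 3.03333 (a 20-minute interval = 1/3 hours).
P(N ≥ 5) = 1 − P(N ≤ 4) ≈ 0.1904.

0.1904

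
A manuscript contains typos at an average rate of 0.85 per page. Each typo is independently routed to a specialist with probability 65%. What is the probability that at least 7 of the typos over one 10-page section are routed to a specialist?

0.3179

Thinning: the typos that are routed to a specialist themselves form a Poisson process with rate 0.65 × 0.85 = 0.5525 per page.
Over the interval, μ = 0.5525 × 10 = 5.525 (a 10-page section = 10 pages).
P(N ≥ 7) = 1 − P(N ≤ 6) ≈ 0.3179.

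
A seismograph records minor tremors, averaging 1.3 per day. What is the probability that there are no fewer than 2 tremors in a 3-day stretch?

Over the interval, μ = 1.3 × 3 = 3.9 (a 3-day stretch = 3 days).
P(N ≥ 2) = 1 − P(N ≤ 1) = 1 − Σ_{j=0}^{1} e^(−μ) μ^j/j! ≈ 0.9008.

0.9008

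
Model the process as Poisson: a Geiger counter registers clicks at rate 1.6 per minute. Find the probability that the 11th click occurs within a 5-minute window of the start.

0.1841

Over the interval, μ = 1.6 × 5 = 8 (a 5-minute window = 5 minutes).
The 11th arrival falls in the interval iff at least 11 events occur there: P(S_11 ≤ t) = P(N ≥ 11) = 1 − P(N ≤ 10) ≈ 0.1841.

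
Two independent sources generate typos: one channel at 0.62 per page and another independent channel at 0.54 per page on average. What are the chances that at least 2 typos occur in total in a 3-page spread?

0.8620

Independent Poisson processes superpose: combined rate λ = 0.62 + 0.54 = 1.16 per page.
Over the interval, μ = 1.16 × 3 = 3.48 (a 3-page spread = 3 pages).
P(N ≥ 2) = 1 − P(N ≤ 1) ≈ 0.8620.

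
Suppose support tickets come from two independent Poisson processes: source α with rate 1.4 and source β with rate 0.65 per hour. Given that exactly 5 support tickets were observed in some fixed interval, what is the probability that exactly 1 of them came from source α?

Given the total, each event is independently from source α with probability p = λ_α/(λ_α+λ_β) = 1.4/2.05 ≈ 0.6829.
So K ~ Binomial(5, 1.4/2.05): P(K = 1) = C(5,1) · (1.4/2.05)^1 · (0.65/2.05)^4 ≈ 0.0345.

0.0345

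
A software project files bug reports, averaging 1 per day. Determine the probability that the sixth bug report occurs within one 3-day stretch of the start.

0.0839

Over the interval, μ = 1 × 3 = 3 (a 3-day stretch = 3 days).
The sixth arrival falls in the interval iff at least 6 events occur there: P(S_6 ≤ t) = P(N ≥ 6) = 1 − P(N ≤ 5) ≈ 0.0839.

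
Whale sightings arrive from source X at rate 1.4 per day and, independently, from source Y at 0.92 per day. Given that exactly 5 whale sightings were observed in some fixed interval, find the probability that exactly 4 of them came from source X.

0.2629

Given the total, each event is independently from source X with probability p = λ_X/(λ_X+λ_Y) = 1.4/2.32 ≈ 0.6034.
So K ~ Binomial(5, 1.4/2.32): P(K = 4) = C(5,4) · (1.4/2.32)^4 · (0.92/2.32)^1 ≈ 0.2629.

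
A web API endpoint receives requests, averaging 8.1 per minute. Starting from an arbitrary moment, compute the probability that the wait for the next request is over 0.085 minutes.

The wait for the next event is exponential with rate λ = 8.1 per minute.
P(T > 0.085) = e^(−λt) = e^(−8.1 × 0.085) = e^(−0.6885) ≈ 0.5023.

0.5023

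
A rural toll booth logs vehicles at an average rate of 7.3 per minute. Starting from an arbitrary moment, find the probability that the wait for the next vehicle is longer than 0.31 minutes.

The wait for the next event is exponential with rate λ = 7.3 per minute.
P(T > 0.31) = e^(−λt) = e^(−7.3 × 0.31) = e^(−2.263) ≈ 0.1040.

0.1040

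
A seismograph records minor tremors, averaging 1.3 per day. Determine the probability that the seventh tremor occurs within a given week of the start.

Over the interval, μ = 1.3 × 7 = 9.1 (a week = 7 days).
The seventh arrival falls in the interval iff at least 7 events occur there: P(S_7 ≤ t) = P(N ≥ 7) = 1 − P(N ≤ 6) ≈ 0.8022.

0.8022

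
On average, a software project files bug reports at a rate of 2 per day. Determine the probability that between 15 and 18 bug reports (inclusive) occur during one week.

0.3122

Over the interval, μ = 2 × 7 = 14 (a week = 7 days).
P(15 ≤ N ≤ 18) = Σ_{j=15}^{18} e^(−14) · 14^j/j! ≈ 0.3122.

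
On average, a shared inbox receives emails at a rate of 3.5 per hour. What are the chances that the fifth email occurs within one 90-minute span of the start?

Over the interval, μ = 3.5 × 1.5 = 5.25 (a 90-minute span = 1.5 hours).
The fifth arrival falls in the interval iff at least 5 events occur there: P(S_5 ≤ t) = P(N ≥ 5) = 1 − P(N ≤ 4) ≈ 0.6022.

0.6022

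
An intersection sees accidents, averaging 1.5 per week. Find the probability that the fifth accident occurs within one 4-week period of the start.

0.7149

Over the interval, μ = 1.5 × 4 = 6 (a 4-week period = 4 weeks).
The fifth arrival falls in the interval iff at least 5 events occur there: P(S_5 ≤ t) = P(N ≥ 5) = 1 − P(N ≤ 4) ≈ 0.7149.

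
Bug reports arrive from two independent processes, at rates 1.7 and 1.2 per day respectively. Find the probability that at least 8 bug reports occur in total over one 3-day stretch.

0.6398

Independent Poisson processes superpose: combined rate λ = 1.7 + 1.2 = 2.9 per day.
Over the interval, μ = 2.9 × 3 = 8.7 (a 3-day stretch = 3 days).
P(N ≥ 8) = 1 − P(N ≤ 7) ≈ 0.6398.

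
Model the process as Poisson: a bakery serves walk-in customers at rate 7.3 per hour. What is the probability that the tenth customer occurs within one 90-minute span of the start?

Over the interval, μ = 7.3 × 1.5 = 10.95 (a 90-minute span = 1.5 hours).
The tenth arrival falls in the interval iff at least 10 events occur there: P(S_10 ≤ t) = P(N ≥ 10) = 1 − P(N ≤ 9) ≈ 0.6540.

0.6540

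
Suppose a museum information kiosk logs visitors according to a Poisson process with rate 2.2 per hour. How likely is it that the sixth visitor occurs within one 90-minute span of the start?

Over the interval, μ = 2.2 × 1.5 = 3.3 (a 90-minute span = 1.5 hours).
The sixth arrival falls in the interval iff at least 6 events occur there: P(S_6 ≤ t) = P(N ≥ 6) = 1 − P(N ≤ 5) ≈ 0.1171.

0.1171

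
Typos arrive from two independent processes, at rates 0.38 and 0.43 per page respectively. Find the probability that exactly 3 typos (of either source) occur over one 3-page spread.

Independent Poisson processes superpose: combined rate λ = 0.38 + 0.43 = 0.81 per page.
Over the interval, μ = 0.81 × 3 = 2.43 (a 3-page spread = 3 pages).
P(N = 3) = e^(−2.43) · 2.43^3/3! ≈ 0.2105.

0.2105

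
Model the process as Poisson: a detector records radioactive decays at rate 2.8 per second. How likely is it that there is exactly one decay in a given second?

With mean μ = 2.8 per second,
P(N = 1) = e^(−μ) μ^1/1! = e^(−2.8) · 2.8^1/1 ≈ 0.1703.

0.1703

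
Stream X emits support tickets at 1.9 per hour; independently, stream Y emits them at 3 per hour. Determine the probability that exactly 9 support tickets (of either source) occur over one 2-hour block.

0.1274

Independent Poisson processes superpose: combined rate λ = 1.9 + 3 = 4.9 per hour.
Over the interval, μ = 4.9 × 2 = 9.8 (a 2-hour block = 2 hours).
P(N = 9) = e^(−9.8) · 9.8^9/9! ≈ 0.1274.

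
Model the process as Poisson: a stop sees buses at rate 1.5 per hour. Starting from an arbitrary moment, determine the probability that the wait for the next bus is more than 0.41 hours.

0.5406

The wait for the next event is exponential with rate λ = 1.5 per hour.
P(T > 0.41) = e^(−λt) = e^(−1.5 × 0.41) = e^(−0.615) ≈ 0.5406.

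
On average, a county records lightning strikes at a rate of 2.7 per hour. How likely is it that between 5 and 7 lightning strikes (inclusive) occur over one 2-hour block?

Over the interval, μ = 2.7 × 2 = 5.4 (a 2-hour block = 2 hours).
P(5 ≤ N ≤ 7) = Σ_{j=5}^{7} e^(−5.4) · 5.4^j/j! ≈ 0.4483.

0.4483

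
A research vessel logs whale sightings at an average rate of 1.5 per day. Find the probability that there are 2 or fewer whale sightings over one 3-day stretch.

Over the interval, μ = 1.5 × 3 = 4.5 (a 3-day stretch = 3 days).
P(N ≤ 2) = Σ_{j=0}^{2} e^(−μ) μ^j/j! ≈ 0.1736.

0.1736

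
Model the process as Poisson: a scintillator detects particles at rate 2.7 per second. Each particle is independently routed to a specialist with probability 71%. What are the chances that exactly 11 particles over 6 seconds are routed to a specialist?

Thinning: the particles that are routed to a specialist themselves form a Poisson process with rate 0.71 × 2.7 = 1.917 per second.
Over the interval, μ = 1.917 × 6 = 11.502 (6 seconds).
P(N = 11) = e^(−11.502) · 11.502^11/11! ≈ 0.1181.

0.1181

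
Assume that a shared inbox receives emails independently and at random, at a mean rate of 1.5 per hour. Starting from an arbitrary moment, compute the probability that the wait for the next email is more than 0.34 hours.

The wait for the next event is exponential with rate λ = 1.5 per hour.
P(T > 0.34) = e^(−λt) = e^(−1.5 × 0.34) = e^(−0.51) ≈ 0.6005.

0.6005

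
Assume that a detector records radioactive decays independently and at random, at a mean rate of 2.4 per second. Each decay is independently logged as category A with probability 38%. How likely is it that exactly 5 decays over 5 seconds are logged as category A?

0.1719

Thinning: the decays that are logged as category A themselves form a Poisson process with rate 0.38 × 2.4 = 0.912 per second.
Over the interval, μ = 0.912 × 5 = 4.56 (5 seconds).
P(N = 5) = e^(−4.56) · 4.56^5/5! ≈ 0.1719.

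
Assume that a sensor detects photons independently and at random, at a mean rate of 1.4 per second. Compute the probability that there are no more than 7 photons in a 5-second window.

Over the interval, μ = 1.4 × 5 = 7 (a 5-second window = 5 seconds).
P(N ≤ 7) = Σ_{j=0}^{7} e^(−μ) μ^j/j! ≈ 0.5987.

0.5987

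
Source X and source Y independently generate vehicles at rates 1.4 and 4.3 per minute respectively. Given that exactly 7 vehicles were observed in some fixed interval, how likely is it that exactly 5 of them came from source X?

Given the total, each event is independently from source X with probability p = λ_X/(λ_X+λ_Y) = 1.4/5.7 ≈ 0.2456.
So K ~ Binomial(7, 1.4/5.7): P(K = 5) = C(7,5) · (1.4/5.7)^5 · (4.3/5.7)^2 ≈ 0.0107.

0.0107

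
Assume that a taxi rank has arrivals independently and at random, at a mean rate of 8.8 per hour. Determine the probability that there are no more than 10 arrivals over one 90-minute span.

Over the interval, μ = 8.8 × 1.5 = 13.2 (a 90-minute span = 1.5 hours).
P(N ≤ 10) = Σ_{j=0}^{10} e^(−μ) μ^j/j! ≈ 0.2349.

0.2349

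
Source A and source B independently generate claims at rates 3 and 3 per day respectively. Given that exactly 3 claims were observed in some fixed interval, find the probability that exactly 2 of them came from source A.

0.3750

Given the total, each event is independently from source A with probability p = λ_A/(λ_A+λ_B) = 3/6 = 0.5000.
So K ~ Binomial(3, 3/6): P(K = 2) = C(3,2) · (3/6)^2 · (3/6)^1 ≈ 0.3750.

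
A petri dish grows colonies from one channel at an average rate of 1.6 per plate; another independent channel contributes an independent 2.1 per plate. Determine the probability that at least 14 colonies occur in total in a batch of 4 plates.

Independent Poisson processes superpose: combined rate λ = 1.6 + 2.1 = 3.7 per plate.
Over the interval, μ = 3.7 × 4 = 14.8 (a batch of 4 plates = 4 plates).
P(N ≥ 14) = 1 − P(N ≤ 13) ≈ 0.6174.

0.6174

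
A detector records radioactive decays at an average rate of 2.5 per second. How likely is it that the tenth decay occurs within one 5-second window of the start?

0.7986

Over the interval, μ = 2.5 × 5 = 12.5 (a 5-second window = 5 seconds).
The tenth arrival falls in the interval iff at least 10 events occur there: P(S_10 ≤ t) = P(N ≥ 10) = 1 − P(N ≤ 9) ≈ 0.7986.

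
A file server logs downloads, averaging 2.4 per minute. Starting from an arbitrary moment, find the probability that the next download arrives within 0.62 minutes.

Inter-arrival times are exponential with rate λ = 2.4 per minute.
P(T ≤ 0.62) = 1 − e^(−λt) = 1 − e^(−2.4 × 0.62) = 1 − e^(−1.488) ≈ 0.7742.

0.7742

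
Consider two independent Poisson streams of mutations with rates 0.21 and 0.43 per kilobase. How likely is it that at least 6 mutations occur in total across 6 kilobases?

0.1904

Independent Poisson processes superpose: combined rate λ = 0.21 + 0.43 = 0.64 per kilobase.
Over the interval, μ = 0.64 × 6 = 3.84 (6 kilobases).
P(N ≥ 6) = 1 − P(N ≤ 5) ≈ 0.1904.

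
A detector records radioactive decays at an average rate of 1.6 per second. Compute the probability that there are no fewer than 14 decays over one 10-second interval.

Over the interval, μ = 1.6 × 10 = 16 (a 10-second interval = 10 seconds).
P(N ≥ 14) = 1 − P(N ≤ 13) = 1 − Σ_{j=0}^{13} e^(−μ) μ^j/j! ≈ 0.7255.

0.7255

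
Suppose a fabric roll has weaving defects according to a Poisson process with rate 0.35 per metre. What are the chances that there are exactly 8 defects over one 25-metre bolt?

Over the interval, μ = 0.35 × 25 = 8.75 (a 25-metre bolt = 25 metres).
P(N = 8) = e^(−μ) μ^8/8! = e^(−8.75) · 8.75^8/40320 ≈ 0.1350.

0.1350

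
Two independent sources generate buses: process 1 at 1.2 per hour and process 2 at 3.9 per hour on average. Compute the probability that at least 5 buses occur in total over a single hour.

0.5769

Independent Poisson processes superpose: combined rate λ = 1.2 + 3.9 = 5.1 per hour.
So μ = 5.1.
P(N ≥ 5) = 1 − P(N ≤ 4) ≈ 0.5769.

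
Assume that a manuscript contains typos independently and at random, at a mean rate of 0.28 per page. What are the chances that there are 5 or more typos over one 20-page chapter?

0.6578

Over the interval, μ = 0.28 × 20 = 5.6 (a 20-page chapter = 20 pages).
P(N ≥ 5) = 1 − P(N ≤ 4) = 1 − Σ_{j=0}^{4} e^(−μ) μ^j/j! ≈ 0.6578.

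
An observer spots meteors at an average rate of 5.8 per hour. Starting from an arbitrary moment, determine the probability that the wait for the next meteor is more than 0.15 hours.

0.4190

The wait for the next event is exponential with rate λ = 5.8 per hour.
P(T > 0.15) = e^(−λt) = e^(−5.8 × 0.15) = e^(−0.87) ≈ 0.4190.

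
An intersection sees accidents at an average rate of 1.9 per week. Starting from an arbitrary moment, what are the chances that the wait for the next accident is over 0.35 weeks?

The wait for the next event is exponential with rate λ = 1.9 per week.
P(T > 0.35) = e^(−λt) = e^(−1.9 × 0.35) = e^(−0.665) ≈ 0.5143.

0.5143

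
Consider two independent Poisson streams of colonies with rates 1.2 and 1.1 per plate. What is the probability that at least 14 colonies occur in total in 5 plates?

0.2670

Independent Poisson processes superpose: combined rate λ = 1.2 + 1.1 = 2.3 per plate.
Over the interval, μ = 2.3 × 5 = 11.5 (5 plates).
P(N ≥ 14) = 1 − P(N ≤ 13) ≈ 0.2670.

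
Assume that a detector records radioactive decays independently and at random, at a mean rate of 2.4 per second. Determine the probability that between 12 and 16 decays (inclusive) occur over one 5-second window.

Over the interval, μ = 2.4 × 5 = 12 (a 5-second window = 5 seconds).
P(12 ≤ N ≤ 16) = Σ_{j=12}^{16} e^(−12) · 12^j/j! ≈ 0.4371.

0.4371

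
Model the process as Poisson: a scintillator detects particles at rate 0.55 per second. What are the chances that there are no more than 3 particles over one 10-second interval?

0.2017

Over the interval, μ = 0.55 × 10 = 5.5 (a 10-second interval = 10 seconds).
P(N ≤ 3) = Σ_{j=0}^{3} e^(−μ) μ^j/j! ≈ 0.2017.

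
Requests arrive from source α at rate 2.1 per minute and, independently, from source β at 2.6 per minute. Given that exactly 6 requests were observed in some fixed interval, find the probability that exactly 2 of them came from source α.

0.2804

Given the total, each event is independently from source α with probability p = λ_α/(λ_α+λ_β) = 2.1/4.7 ≈ 0.4468.
So K ~ Binomial(6, 2.1/4.7): P(K = 2) = C(6,2) · (2.1/4.7)^2 · (2.6/4.7)^4 ≈ 0.2804.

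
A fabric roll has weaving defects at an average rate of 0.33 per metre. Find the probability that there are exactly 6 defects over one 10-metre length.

0.0662

Over the interval, μ = 0.33 × 10 = 3.3 (a 10-metre length = 10 metres).
P(N = 6) = e^(−μ) μ^6/6! = e^(−3.3) · 3.3^6/720 ≈ 0.0662.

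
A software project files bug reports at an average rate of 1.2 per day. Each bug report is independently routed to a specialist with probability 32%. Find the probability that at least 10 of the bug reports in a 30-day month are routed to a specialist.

Thinning: the bug reports that are routed to a specialist themselves form a Poisson process with rate 0.32 × 1.2 = 0.384 per day.
Over the interval, μ = 0.384 × 30 = 11.52 (a 30-day month = 30 days).
P(N ≥ 10) = 1 − P(N ≤ 9) ≈ 0.7132.

0.7132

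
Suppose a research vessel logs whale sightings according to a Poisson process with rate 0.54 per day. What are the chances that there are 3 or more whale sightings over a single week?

Over the interval, μ = 0.54 × 7 = 3.78 (a week = 7 days).
P(N ≥ 3) = 1 − P(N ≤ 2) = 1 − Σ_{j=0}^{2} e^(−μ) μ^j/j! ≈ 0.7279.

0.7279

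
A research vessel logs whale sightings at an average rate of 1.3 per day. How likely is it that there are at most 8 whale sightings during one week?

0.4426

Over the interval, μ = 1.3 × 7 = 9.1 (a week = 7 days).
P(N ≤ 8) = Σ_{j=0}^{8} e^(−μ) μ^j/j! ≈ 0.4426.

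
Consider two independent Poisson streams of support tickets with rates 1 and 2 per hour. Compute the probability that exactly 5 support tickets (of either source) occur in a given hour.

0.1008

Independent Poisson processes superpose: combined rate λ = 1 + 2 = 3 per hour.
So μ = 3.
P(N = 5) = e^(−3) · 3^5/5! ≈ 0.1008.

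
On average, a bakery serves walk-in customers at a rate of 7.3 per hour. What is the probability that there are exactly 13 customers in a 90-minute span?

0.0917

Over the interval, μ = 7.3 × 1.5 = 10.95 (a 90-minute span = 1.5 hours).
P(N = 13) = e^(−μ) μ^13/13! = e^(−10.95) · 10.95^13/6227020800 ≈ 0.0917.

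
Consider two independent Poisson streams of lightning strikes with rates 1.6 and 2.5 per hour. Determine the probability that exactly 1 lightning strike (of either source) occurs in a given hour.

0.0679

Independent Poisson processes superpose: combined rate λ = 1.6 + 2.5 = 4.1 per hour.
So μ = 4.1.
P(N = 1) = e^(−4.1) · 4.1^1/1! ≈ 0.0679.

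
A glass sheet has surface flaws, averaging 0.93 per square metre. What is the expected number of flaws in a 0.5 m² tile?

E[N] = λt = 0.93 × 0.5 = 0.465 (a 0.5 m² tile = 0.5 square metres).

0.465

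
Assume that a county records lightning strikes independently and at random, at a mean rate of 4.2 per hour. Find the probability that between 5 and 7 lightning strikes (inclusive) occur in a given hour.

0.3462

With mean μ = 4.2 per hour,
P(5 ≤ N ≤ 7) = Σ_{j=5}^{7} e^(−4.2) · 4.2^j/j! ≈ 0.3462.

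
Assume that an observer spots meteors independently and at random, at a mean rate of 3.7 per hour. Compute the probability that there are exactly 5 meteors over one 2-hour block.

0.1130

Over the interval, μ = 3.7 × 2 = 7.4 (a 2-hour block = 2 hours).
P(N = 5) = e^(−μ) μ^5/5! = e^(−7.4) · 7.4^5/120 ≈ 0.1130.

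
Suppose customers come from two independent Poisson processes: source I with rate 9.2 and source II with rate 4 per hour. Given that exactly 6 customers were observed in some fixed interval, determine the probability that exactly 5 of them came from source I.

0.2990

Given the total, each event is independently from source I with probability p = λ_I/(λ_I+λ_II) = 9.2/13.2 ≈ 0.6970.
So K ~ Binomial(6, 9.2/13.2): P(K = 5) = C(6,5) · (9.2/13.2)^5 · (4/13.2)^1 ≈ 0.2990.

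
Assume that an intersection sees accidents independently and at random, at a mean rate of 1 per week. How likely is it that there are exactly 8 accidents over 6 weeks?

0.1033

Over the interval, μ = 1 × 6 = 6 (6 weeks).
P(N = 8) = e^(−μ) μ^8/8! = e^(−6) · 6^8/40320 ≈ 0.1033.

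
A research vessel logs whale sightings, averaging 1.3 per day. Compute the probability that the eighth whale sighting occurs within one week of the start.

Over the interval, μ = 1.3 × 7 = 9.1 (a week = 7 days).
The eighth arrival falls in the interval iff at least 8 events occur there: P(S_8 ≤ t) = P(N ≥ 8) = 1 − P(N ≤ 7) ≈ 0.6877.

0.6877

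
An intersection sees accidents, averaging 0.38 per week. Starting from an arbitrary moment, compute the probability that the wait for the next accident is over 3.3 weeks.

The wait for the next event is exponential with rate λ = 0.38 per week.
P(T > 3.3) = e^(−λt) = e^(−0.38 × 3.3) = e^(−1.254) ≈ 0.2854.

0.2854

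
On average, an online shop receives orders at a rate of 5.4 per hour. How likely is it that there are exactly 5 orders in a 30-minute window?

0.0804

Over the interval, μ = 5.4 × 0.5 = 2.7 (a 30-minute window = 0.5 hours).
P(N = 5) = e^(−μ) μ^5/5! = e^(−2.7) · 2.7^5/120 ≈ 0.0804.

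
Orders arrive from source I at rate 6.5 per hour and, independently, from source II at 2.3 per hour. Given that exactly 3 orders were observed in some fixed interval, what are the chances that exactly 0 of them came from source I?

Given the total, each event is independently from source I with probability p = λ_I/(λ_I+λ_II) = 6.5/8.8 ≈ 0.7386.
So K ~ Binomial(3, 6.5/8.8): P(K = 0) = C(3,0) · (6.5/8.8)^0 · (2.3/8.8)^3 ≈ 0.0179.

0.0179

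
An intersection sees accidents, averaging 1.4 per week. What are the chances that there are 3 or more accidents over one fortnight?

0.5305

Over the interval, μ = 1.4 × 2 = 2.8 (a fortnight = 2 weeks).
P(N ≥ 3) = 1 − P(N ≤ 2) = 1 − Σ_{j=0}^{2} e^(−μ) μ^j/j! ≈ 0.5305.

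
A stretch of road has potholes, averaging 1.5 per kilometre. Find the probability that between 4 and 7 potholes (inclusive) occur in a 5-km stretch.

0.4655

Over the interval, μ = 1.5 × 5 = 7.5 (a 5-km stretch = 5 kilometres).
P(4 ≤ N ≤ 7) = Σ_{j=4}^{7} e^(−7.5) · 7.5^j/j! ≈ 0.4655.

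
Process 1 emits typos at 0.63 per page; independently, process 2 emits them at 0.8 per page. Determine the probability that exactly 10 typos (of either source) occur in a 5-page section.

Independent Poisson processes superpose: combined rate λ = 0.63 + 0.8 = 1.43 per page.
Over the interval, μ = 1.43 × 5 = 7.15 (a 5-page section = 5 pages).
P(N = 10) = e^(−7.15) · 7.15^10/10! ≈ 0.0755.

0.0755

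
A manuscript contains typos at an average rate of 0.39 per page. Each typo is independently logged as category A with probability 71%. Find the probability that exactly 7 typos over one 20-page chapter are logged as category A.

Thinning: the typos that are logged as category A themselves form a Poisson process with rate 0.71 × 0.39 = 0.2769 per page.
Over the interval, μ = 0.2769 × 20 = 5.538 (a 20-page chapter = 20 pages).
P(N = 7) = e^(−5.538) · 5.538^7/7! ≈ 0.1247.

0.1247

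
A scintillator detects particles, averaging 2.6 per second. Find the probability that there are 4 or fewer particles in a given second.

With mean μ = 2.6 per second,
P(N ≤ 4) = Σ_{j=0}^{4} e^(−μ) μ^j/j! ≈ 0.8774.

0.8774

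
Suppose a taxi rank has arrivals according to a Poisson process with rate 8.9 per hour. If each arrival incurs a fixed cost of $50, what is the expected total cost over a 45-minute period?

$333.75

E[N] = 8.9 × 0.75 = 6.675 (a 45-minute period = 0.75 hours); E[cost] = 6.675 × $50 = $333.75.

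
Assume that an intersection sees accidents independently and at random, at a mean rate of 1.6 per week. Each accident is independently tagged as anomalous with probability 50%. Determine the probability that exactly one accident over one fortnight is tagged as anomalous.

0.3230

Thinning: the accidents that are tagged as anomalous themselves form a Poisson process with rate 0.5 × 1.6 = 0.8 per week.
Over the interval, μ = 0.8 × 2 = 1.6 (a fortnight = 2 weeks).
P(N = 1) = e^(−1.6) · 1.6^1/1! ≈ 0.3230.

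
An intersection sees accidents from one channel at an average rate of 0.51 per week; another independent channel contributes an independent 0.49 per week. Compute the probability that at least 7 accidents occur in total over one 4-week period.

Independent Poisson processes superpose: combined rate λ = 0.51 + 0.49 = 1 per week.
Over the interval, μ = 1 × 4 = 4 (a 4-week period = 4 weeks).
P(N ≥ 7) = 1 − P(N ≤ 6) ≈ 0.1107.

0.1107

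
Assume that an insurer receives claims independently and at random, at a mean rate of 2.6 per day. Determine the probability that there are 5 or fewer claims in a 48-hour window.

Over the interval, μ = 2.6 × 2 = 5.2 (a 48-hour window = 2 days).
P(N ≤ 5) = Σ_{j=0}^{5} e^(−μ) μ^j/j! ≈ 0.5809.

0.5809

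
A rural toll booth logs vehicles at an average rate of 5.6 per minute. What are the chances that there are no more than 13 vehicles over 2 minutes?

0.7624

Over the interval, μ = 5.6 × 2 = 11.2 (2 minutes).
P(N ≤ 13) = Σ_{j=0}^{13} e^(−μ) μ^j/j! ≈ 0.7624.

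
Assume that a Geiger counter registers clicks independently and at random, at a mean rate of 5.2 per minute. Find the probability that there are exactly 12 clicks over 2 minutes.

Over the interval, μ = 5.2 × 2 = 10.4 (2 minutes).
P(N = 12) = e^(−μ) μ^12/12! = e^(−10.4) · 10.4^12/479001600 ≈ 0.1017.

0.1017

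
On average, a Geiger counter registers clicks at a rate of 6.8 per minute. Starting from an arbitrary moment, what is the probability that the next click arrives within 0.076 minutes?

0.4036

Inter-arrival times are exponential with rate λ = 6.8 per minute.
P(T ≤ 0.076) = 1 − e^(−λt) = 1 − e^(−6.8 × 0.076) = 1 − e^(−0.5168) ≈ 0.4036.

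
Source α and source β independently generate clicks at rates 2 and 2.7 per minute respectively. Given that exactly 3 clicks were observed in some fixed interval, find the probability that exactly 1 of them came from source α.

0.4213

Given the total, each event is independently from source α with probability p = λ_α/(λ_α+λ_β) = 2/4.7 ≈ 0.4255.
So K ~ Binomial(3, 2/4.7): P(K = 1) = C(3,1) · (2/4.7)^1 · (2.7/4.7)^2 ≈ 0.4213.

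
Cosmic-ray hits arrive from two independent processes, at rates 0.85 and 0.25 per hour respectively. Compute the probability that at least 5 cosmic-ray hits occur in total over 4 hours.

Independent Poisson processes superpose: combined rate λ = 0.85 + 0.25 = 1.1 per hour.
Over the interval, μ = 1.1 × 4 = 4.4 (4 hours).
P(N ≥ 5) = 1 − P(N ≤ 4) ≈ 0.4488.

0.4488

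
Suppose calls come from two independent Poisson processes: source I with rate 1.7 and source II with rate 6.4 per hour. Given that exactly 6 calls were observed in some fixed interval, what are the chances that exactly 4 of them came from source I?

0.0182

Given the total, each event is independently from source I with probability p = λ_I/(λ_I+λ_II) = 1.7/8.1 ≈ 0.2099.
So K ~ Binomial(6, 1.7/8.1): P(K = 4) = C(6,4) · (1.7/8.1)^4 · (6.4/8.1)^2 ≈ 0.0182.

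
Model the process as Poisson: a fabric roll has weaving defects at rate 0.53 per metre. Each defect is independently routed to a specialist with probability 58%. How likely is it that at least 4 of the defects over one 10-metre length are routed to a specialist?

0.3693

Thinning: the defects that are routed to a specialist themselves form a Poisson process with rate 0.58 × 0.53 = 0.3074 per metre.
Over the interval, μ = 0.3074 × 10 = 3.074 (a 10-metre length = 10 metres).
P(N ≥ 4) = 1 − P(N ≤ 3) ≈ 0.3693.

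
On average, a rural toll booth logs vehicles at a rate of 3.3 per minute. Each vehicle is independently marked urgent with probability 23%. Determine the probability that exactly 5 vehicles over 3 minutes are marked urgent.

Thinning: the vehicles that are marked urgent themselves form a Poisson process with rate 0.23 × 3.3 = 0.759 per minute.
Over the interval, μ = 0.759 × 3 = 2.277 (3 minutes).
P(N = 5) = e^(−2.277) · 2.277^5/5! ≈ 0.0523.

0.0523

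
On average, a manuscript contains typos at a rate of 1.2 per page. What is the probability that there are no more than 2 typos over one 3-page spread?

0.3027

Over the interval, μ = 1.2 × 3 = 3.6 (a 3-page spread = 3 pages).
P(N ≤ 2) = Σ_{j=0}^{2} e^(−μ) μ^j/j! ≈ 0.3027.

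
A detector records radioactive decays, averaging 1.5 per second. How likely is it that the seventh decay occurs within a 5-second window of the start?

Over the interval, μ = 1.5 × 5 = 7.5 (a 5-second window = 5 seconds).
The seventh arrival falls in the interval iff at least 7 events occur there: P(S_7 ≤ t) = P(N ≥ 7) = 1 − P(N ≤ 6) ≈ 0.6218.

0.6218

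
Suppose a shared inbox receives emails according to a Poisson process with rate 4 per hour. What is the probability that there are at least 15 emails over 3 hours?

Over the interval, μ = 4 × 3 = 12 (3 hours).
P(N ≥ 15) = 1 − P(N ≤ 14) = 1 − Σ_{j=0}^{14} e^(−μ) μ^j/j! ≈ 0.2280.

0.2280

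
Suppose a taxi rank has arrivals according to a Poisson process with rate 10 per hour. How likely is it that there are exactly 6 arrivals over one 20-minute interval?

Over the interval, μ = 10 × 1/3 ≈ 3.33333 (a 20-minute interval = 1/3 hours).
P(N = 6) = e^(−μ) μ^6/6! = e^(−3.33333) · 3.33333^6/720 ≈ 0.0680.

0.0680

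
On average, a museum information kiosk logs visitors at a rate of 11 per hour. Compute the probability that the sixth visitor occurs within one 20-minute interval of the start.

0.1652

Over the interval, μ = 11 × 1/3 ≈ 3.66667 (a 20-minute interval = 1/3 hours).
The sixth arrival falls in the interval iff at least 6 events occur there: P(S_6 ≤ t) = P(N ≥ 6) = 1 − P(N ≤ 5) ≈ 0.1652.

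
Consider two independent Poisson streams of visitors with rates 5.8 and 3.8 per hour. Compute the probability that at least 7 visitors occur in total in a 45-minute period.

Independent Poisson processes superpose: combined rate λ = 5.8 + 3.8 = 9.6 per hour.
Over the interval, μ = 9.6 × 0.75 = 7.2 (a 45-minute period = 0.75 hours).
P(N ≥ 7) = 1 − P(N ≤ 6) ≈ 0.5796.

0.5796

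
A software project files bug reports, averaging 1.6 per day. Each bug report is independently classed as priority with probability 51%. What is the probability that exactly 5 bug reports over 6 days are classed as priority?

0.1753

Thinning: the bug reports that are classed as priority themselves form a Poisson process with rate 0.51 × 1.6 = 0.816 per day.
Over the interval, μ = 0.816 × 6 = 4.896 (6 days).
P(N = 5) = e^(−4.896) · 4.896^5/5! ≈ 0.1753.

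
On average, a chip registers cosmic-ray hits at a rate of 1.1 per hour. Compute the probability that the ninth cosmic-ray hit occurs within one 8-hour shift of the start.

0.5177

Over the interval, μ = 1.1 × 8 = 8.8 (an 8-hour shift = 8 hours).
The ninth arrival falls in the interval iff at least 9 events occur there: P(S_9 ≤ t) = P(N ≥ 9) = 1 − P(N ≤ 8) ≈ 0.5177.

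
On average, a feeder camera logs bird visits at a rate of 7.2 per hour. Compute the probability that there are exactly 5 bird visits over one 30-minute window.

0.1377

Over the interval, μ = 7.2 × 0.5 = 3.6 (a 30-minute window = 0.5 hours).
P(N = 5) = e^(−μ) μ^5/5! = e^(−3.6) · 3.6^5/120 ≈ 0.1377.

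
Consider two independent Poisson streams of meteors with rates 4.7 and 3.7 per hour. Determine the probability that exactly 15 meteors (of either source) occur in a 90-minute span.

Independent Poisson processes superpose: combined rate λ = 4.7 + 3.7 = 8.4 per hour.
Over the interval, μ = 8.4 × 1.5 = 12.6 (a 90-minute span = 1.5 hours).
P(N = 15) = e^(−12.6) · 12.6^15/15! ≈ 0.0826.

0.0826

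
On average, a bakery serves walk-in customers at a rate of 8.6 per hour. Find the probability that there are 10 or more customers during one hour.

With mean μ = 8.6 per hour,
P(N ≥ 10) = 1 − P(N ≤ 9) = 1 − Σ_{j=0}^{9} e^(−μ) μ^j/j! ≈ 0.3600.

0.3600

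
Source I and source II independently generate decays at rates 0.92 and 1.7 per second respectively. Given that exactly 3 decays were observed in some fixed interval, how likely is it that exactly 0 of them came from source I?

Given the total, each event is independently from source I with probability p = λ_I/(λ_I+λ_II) = 0.92/2.62 ≈ 0.3511.
So K ~ Binomial(3, 0.92/2.62): P(K = 0) = C(3,0) · (0.92/2.62)^0 · (1.7/2.62)^3 ≈ 0.2732.

0.2732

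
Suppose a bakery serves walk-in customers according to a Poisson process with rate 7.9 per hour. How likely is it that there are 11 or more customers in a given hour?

With mean μ = 7.9 per hour,
P(N ≥ 11) = 1 − P(N ≤ 10) = 1 − Σ_{j=0}^{10} e^(−μ) μ^j/j! ≈ 0.1743.

0.1743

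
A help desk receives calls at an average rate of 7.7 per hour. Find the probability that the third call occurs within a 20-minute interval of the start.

Over the interval, μ = 7.7 × 1/3 ≈ 2.56667 (a 20-minute interval = 1/3 hours).
The third arrival falls in the interval iff at least 3 events occur there: P(S_3 ≤ t) = P(N ≥ 3) = 1 − P(N ≤ 2) ≈ 0.4732.

0.4732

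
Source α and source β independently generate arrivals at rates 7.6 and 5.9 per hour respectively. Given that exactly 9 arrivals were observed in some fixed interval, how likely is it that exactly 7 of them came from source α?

0.1232

Given the total, each event is independently from source α with probability p = λ_α/(λ_α+λ_β) = 7.6/13.5 ≈ 0.5630.
So K ~ Binomial(9, 7.6/13.5): P(K = 7) = C(9,7) · (7.6/13.5)^7 · (5.9/13.5)^2 ≈ 0.1232.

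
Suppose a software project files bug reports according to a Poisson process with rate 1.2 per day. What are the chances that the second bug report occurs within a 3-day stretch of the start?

0.8743

Over the interval, μ = 1.2 × 3 = 3.6 (a 3-day stretch = 3 days).
The second arrival falls in the interval iff at least 2 events occur there: P(S_2 ≤ t) = P(N ≥ 2) = 1 − P(N ≤ 1) ≈ 0.8743.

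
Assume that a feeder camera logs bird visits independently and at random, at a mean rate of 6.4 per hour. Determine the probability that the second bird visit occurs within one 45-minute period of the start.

Over the interval, μ = 6.4 × 0.75 = 4.8 (a 45-minute period = 0.75 hours).
The second arrival falls in the interval iff at least 2 events occur there: P(S_2 ≤ t) = P(N ≥ 2) = 1 − P(N ≤ 1) ≈ 0.9523.

0.9523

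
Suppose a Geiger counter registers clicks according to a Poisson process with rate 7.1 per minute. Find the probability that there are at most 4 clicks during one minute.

0.1641

With mean μ = 7.1 per minute,
P(N ≤ 4) = Σ_{j=0}^{4} e^(−μ) μ^j/j! ≈ 0.1641.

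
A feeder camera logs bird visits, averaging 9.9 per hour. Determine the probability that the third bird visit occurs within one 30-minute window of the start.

0.8711

Over the interval, μ = 9.9 × 0.5 = 4.95 (a 30-minute window = 0.5 hours).
The third arrival falls in the interval iff at least 3 events occur there: P(S_3 ≤ t) = P(N ≥ 3) = 1 − P(N ≤ 2) ≈ 0.8711.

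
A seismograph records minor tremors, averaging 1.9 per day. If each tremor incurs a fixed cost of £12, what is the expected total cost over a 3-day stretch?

E[N] = 1.9 × 3 = 5.7 (a 3-day stretch = 3 days); E[cost] = 5.7 × £12 = £68.4.

£68.4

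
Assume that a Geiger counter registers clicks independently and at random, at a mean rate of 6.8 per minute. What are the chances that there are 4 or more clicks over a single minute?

With mean μ = 6.8 per minute,
P(N ≥ 4) = 1 − P(N ≤ 3) = 1 − Σ_{j=0}^{3} e^(−μ) μ^j/j! ≈ 0.9072.

0.9072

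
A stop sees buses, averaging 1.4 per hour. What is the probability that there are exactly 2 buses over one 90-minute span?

0.2700

Over the interval, μ = 1.4 × 1.5 = 2.1 (a 90-minute span = 1.5 hours).
P(N = 2) = e^(−μ) μ^2/2! = e^(−2.1) · 2.1^2/2 ≈ 0.2700.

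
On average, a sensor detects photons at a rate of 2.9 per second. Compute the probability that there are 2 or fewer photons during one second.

0.4460

With mean μ = 2.9 per second,
P(N ≤ 2) = Σ_{j=0}^{2} e^(−μ) μ^j/j! ≈ 0.4460.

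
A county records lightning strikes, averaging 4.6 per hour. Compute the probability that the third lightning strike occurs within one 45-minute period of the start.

Over the interval, μ = 4.6 × 0.75 = 3.45 (a 45-minute period = 0.75 hours).
The third arrival falls in the interval iff at least 3 events occur there: P(S_3 ≤ t) = P(N ≥ 3) = 1 − P(N ≤ 2) ≈ 0.6698.

0.6698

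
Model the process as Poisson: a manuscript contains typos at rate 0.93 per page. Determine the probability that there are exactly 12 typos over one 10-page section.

Over the interval, μ = 0.93 × 10 = 9.3 (a 10-page section = 10 pages).
P(N = 12) = e^(−μ) μ^12/12! = e^(−9.3) · 9.3^12/479001600 ≈ 0.0799.

0.0799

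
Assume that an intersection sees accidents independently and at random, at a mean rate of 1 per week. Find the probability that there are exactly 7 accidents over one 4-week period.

0.0595

Over the interval, μ = 1 × 4 = 4 (a 4-week period = 4 weeks).
P(N = 7) = e^(−μ) μ^7/7! = e^(−4) · 4^7/5040 ≈ 0.0595.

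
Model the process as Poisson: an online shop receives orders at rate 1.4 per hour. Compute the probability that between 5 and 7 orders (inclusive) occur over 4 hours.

Over the interval, μ = 1.4 × 4 = 5.6 (4 hours).
P(5 ≤ N ≤ 7) = Σ_{j=5}^{7} e^(−5.6) · 5.6^j/j! ≈ 0.4548.

0.4548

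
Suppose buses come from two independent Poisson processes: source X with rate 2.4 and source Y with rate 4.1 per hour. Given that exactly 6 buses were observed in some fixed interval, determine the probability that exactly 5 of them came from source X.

Given the total, each event is independently from source X with probability p = λ_X/(λ_X+λ_Y) = 2.4/6.5 ≈ 0.3692.
So K ~ Binomial(6, 2.4/6.5): P(K = 5) = C(6,5) · (2.4/6.5)^5 · (4.1/6.5)^1 ≈ 0.0260.

0.0260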